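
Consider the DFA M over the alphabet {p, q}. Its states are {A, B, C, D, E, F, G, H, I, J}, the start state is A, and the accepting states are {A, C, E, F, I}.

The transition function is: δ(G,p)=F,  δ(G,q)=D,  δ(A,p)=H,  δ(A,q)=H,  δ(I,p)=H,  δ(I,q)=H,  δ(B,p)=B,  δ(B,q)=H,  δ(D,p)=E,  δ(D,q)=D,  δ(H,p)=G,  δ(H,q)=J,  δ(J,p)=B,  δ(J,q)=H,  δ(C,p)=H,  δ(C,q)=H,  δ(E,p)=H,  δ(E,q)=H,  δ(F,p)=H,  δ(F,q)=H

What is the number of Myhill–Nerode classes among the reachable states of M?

States {C,I} cannot be reached from the start state, so discard them.
Start with accepting vs non-accepting: {A,E,F} | {B,D,G,H,J}.
Refine {B,D,G,H,J} on symbol p: members go to different blocks, giving {B,H,J} and {D,G}.
On input p, block {B,H,J} splits into {B,J} and {H}.
The partition is now stable with 4 blocks: {A,E,F} | {B,J} | {D,G} | {H}.

4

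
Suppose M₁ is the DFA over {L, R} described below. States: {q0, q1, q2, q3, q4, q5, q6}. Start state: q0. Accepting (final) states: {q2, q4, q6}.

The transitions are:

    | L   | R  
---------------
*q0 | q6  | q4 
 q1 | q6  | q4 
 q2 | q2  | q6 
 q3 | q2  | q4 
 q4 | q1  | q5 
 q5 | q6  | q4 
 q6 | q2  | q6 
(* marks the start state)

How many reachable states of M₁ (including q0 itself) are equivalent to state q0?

3

States {q3} cannot be reached from the start state, so discard them.
Initial partition by acceptance: {q2,q4,q6} | {q0,q1,q5}.
On input L, block {q2,q4,q6} splits into {q2,q6} and {q4}.
No further refinement is possible. Final partition (3 blocks): {q2,q6} | {q0,q1,q5} | {q4}.
The equivalence class containing q0 is {q0,q1,q5}, of size 3.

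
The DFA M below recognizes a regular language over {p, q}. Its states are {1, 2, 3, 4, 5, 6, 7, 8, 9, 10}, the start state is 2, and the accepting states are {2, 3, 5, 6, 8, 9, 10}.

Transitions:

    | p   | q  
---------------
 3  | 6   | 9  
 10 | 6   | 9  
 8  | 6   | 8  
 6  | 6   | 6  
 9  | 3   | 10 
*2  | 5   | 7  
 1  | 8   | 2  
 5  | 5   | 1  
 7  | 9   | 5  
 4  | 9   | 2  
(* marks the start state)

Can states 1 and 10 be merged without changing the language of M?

No

First remove the unreachable states {4}; 9 states remain.
Initial partition by acceptance: {2,3,5,6,8,9,10} | {1,7}.
Refine {2,3,5,6,8,9,10} on symbol q: members go to different blocks, giving {3,6,8,9,10} and {2,5}.
Stable partition: {3,6,8,9,10} | {1,7} | {2,5} — 3 equivalence classes.
1 and 10 end up in different blocks, so they are distinguishable. For instance, the string 'ε' is accepted from only 10.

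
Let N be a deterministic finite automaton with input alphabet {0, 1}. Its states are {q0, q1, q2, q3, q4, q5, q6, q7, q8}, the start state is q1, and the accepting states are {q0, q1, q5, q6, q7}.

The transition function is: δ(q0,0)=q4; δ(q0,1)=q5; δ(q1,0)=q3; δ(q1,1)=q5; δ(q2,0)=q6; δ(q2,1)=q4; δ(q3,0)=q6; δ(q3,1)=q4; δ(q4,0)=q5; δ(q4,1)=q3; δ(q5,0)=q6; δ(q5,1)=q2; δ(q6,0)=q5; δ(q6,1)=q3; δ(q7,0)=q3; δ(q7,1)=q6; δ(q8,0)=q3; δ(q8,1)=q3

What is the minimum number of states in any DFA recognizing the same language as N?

3

First remove the unreachable states {q0,q7,q8}; 6 states remain.
Start with accepting vs non-accepting: {q1,q5,q6} | {q2,q3,q4}.
Refine {q1,q5,q6} on symbol 0: members go to different blocks, giving {q5,q6} and {q1}.
The partition is now stable with 3 blocks: {q5,q6} | {q2,q3,q4} | {q1}.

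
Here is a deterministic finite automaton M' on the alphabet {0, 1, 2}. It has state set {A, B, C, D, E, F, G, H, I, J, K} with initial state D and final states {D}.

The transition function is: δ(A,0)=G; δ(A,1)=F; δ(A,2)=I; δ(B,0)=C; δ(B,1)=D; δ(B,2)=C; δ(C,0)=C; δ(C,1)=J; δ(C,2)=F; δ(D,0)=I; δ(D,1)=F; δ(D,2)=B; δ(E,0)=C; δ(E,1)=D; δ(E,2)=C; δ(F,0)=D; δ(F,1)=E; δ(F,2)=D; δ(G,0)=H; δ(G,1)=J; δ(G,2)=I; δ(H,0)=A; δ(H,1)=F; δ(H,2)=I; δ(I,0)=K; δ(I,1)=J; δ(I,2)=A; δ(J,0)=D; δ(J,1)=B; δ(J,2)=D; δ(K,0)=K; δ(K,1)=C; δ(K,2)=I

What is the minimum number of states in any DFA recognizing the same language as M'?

Initial partition by acceptance: {D} | {A,B,C,E,F,G,H,I,J,K}.
Refine {A,B,C,E,F,G,H,I,J,K} on symbol 0: members go to different blocks, giving {A,B,C,E,G,H,I,K} and {F,J}.
On input 1, block {A,B,C,E,G,H,I,K} splits into {A,C,G,H,I} and {B,E} and {K}.
Split {A,C,G,H,I} by δ(·,0) → {A,C,G,H} and {I}.
Refine {A,C,G,H} on symbol 2: members go to different blocks, giving {A,G,H} and {C}.
Stable partition: {D} | {A,G,H} | {F,J} | {B,E} | {K} | {I} | {C} — 7 equivalence classes.

7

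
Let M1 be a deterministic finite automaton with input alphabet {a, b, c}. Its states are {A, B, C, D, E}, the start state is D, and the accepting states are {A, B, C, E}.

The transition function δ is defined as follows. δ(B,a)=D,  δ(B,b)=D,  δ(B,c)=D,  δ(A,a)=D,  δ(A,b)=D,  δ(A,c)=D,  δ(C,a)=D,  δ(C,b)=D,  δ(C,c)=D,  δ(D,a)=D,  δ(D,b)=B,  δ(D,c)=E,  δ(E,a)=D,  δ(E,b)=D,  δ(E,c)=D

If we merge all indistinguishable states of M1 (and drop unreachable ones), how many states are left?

States {A,C} cannot be reached from the start state, so discard them.
Initial partition by acceptance: {B,E} | {D}.
No further refinement is possible. Final partition (2 blocks): {B,E} | {D}.

2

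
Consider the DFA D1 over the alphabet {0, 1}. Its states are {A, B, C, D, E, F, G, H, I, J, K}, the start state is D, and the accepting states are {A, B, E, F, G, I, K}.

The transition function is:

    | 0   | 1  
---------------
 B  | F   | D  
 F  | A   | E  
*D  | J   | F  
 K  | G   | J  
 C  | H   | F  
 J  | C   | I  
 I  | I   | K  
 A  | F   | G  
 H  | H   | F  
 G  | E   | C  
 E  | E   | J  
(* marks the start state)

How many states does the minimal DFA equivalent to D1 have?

3

Reachable states from the start: {A,C,D,E,F,G,H,I,J,K}. Unreachable: {B} — drop them.
Initial partition by acceptance: {A,E,F,G,I,K} | {C,D,H,J}.
On input 1, block {A,E,F,G,I,K} splits into {A,F,I} and {E,G,K}.
The partition is now stable with 3 blocks: {A,F,I} | {C,D,H,J} | {E,G,K}.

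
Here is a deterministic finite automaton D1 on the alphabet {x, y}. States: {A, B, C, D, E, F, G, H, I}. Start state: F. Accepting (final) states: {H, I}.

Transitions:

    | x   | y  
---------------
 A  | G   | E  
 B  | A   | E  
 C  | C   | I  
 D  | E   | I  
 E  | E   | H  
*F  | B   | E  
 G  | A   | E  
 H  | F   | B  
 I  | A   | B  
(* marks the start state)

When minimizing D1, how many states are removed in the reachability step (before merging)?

No path from F leads to C, D, I; the other 6 states are all reachable.

3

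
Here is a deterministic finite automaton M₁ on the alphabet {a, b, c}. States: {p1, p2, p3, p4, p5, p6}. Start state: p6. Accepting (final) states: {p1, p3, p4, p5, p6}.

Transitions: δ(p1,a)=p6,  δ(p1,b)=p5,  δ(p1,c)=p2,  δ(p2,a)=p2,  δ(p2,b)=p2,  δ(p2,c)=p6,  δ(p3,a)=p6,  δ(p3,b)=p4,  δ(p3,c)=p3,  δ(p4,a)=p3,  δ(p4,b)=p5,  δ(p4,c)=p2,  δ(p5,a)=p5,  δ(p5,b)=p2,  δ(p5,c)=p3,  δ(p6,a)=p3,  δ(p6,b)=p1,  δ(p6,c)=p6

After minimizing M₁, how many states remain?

Every state is reachable, so we keep all 6.
Initial partition by acceptance: {p1,p3,p4,p5,p6} | {p2}.
Split {p1,p3,p4,p5,p6} by δ(·,b) → {p1,p3,p4,p6} and {p5}.
Refine {p1,p3,p4,p6} on symbol b: members go to different blocks, giving {p1,p4} and {p3,p6}.
The partition is now stable with 4 blocks: {p1,p4} | {p2} | {p5} | {p3,p6}.

4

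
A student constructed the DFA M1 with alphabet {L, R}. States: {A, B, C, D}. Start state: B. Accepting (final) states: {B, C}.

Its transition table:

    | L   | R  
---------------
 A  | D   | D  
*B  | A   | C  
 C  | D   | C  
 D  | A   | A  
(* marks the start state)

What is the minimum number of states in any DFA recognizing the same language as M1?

2

All states are reachable from the start state.
Initial partition by acceptance: {B,C} | {A,D}.
Stable partition: {B,C} | {A,D} — 2 equivalence classes.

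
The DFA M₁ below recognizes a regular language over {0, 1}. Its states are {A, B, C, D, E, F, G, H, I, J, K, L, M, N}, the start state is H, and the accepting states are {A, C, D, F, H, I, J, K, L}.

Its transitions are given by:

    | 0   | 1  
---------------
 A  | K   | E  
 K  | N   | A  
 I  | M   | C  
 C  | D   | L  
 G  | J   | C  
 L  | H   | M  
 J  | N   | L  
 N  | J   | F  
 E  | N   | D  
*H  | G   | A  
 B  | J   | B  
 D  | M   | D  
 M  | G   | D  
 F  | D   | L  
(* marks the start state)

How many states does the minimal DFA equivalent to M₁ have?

First remove the unreachable states {B,I}; 12 states remain.
Start with accepting vs non-accepting: {A,C,D,F,H,J,K,L} | {E,G,M,N}.
On input 0, block {A,C,D,F,H,J,K,L} splits into {A,C,F,L} and {D,H,J,K}.
Refine {A,C,F,L} on symbol 1: members go to different blocks, giving {A,L} and {C,F}.
Refine {E,G,M,N} on symbol 0: members go to different blocks, giving {E,M} and {G,N}.
Refine {D,H,J,K} on symbol 0: members go to different blocks, giving {H,J,K} and {D}.
The partition is now stable with 6 blocks: {A,L} | {E,M} | {H,J,K} | {C,F} | {G,N} | {D}.

6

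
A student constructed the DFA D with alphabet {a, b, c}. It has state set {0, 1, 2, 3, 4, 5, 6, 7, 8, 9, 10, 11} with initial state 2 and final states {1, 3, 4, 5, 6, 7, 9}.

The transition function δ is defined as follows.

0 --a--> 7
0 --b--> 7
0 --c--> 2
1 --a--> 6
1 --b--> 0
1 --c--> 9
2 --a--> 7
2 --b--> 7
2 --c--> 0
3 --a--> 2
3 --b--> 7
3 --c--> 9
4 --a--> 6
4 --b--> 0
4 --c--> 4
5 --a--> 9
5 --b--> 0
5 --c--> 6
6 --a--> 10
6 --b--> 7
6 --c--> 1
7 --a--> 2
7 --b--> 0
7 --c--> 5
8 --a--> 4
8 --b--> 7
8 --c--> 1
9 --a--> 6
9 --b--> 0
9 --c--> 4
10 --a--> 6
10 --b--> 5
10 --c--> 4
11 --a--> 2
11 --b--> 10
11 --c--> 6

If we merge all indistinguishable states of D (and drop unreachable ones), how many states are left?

6

States {3,8,11} cannot be reached from the start state, so discard them.
P0 = {1,4,5,6,7,9} | {0,2,10}.
On input a, block {1,4,5,6,7,9} splits into {1,4,5,9} and {6,7}.
Split {1,4,5,9} by δ(·,a) → {1,4,9} and {5}.
Split {0,2,10} by δ(·,b) → {0,2} and {10}.
On input a, block {6,7} splits into {6} and {7}.
The partition is now stable with 6 blocks: {1,4,9} | {0,2} | {6} | {5} | {10} | {7}.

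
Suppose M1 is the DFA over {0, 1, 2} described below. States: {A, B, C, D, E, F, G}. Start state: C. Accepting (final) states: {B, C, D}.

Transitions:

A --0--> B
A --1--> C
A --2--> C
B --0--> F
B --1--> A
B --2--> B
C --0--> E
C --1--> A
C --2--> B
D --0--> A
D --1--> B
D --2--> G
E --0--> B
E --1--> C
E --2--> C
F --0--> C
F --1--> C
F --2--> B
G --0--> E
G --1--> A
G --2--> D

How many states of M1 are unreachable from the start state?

2

BFS from C reaches {A, B, C, E, F}; the 2 state(s) D, G are never visited.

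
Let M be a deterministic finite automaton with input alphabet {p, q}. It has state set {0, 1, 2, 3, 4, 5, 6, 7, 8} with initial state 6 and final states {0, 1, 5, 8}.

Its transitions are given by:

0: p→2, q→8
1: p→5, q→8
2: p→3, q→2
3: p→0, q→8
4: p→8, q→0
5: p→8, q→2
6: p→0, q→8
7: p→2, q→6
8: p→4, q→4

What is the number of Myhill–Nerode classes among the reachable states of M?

First remove the unreachable states {1,5,7}; 6 states remain.
Initial partition by acceptance: {0,8} | {2,3,4,6}.
Refine {0,8} on symbol q: members go to different blocks, giving {0} and {8}.
Split {2,3,4,6} by δ(·,p) → {3,6} and {2} and {4}.
No further refinement is possible. Final partition (5 blocks): {0} | {3,6} | {8} | {2} | {4}.

5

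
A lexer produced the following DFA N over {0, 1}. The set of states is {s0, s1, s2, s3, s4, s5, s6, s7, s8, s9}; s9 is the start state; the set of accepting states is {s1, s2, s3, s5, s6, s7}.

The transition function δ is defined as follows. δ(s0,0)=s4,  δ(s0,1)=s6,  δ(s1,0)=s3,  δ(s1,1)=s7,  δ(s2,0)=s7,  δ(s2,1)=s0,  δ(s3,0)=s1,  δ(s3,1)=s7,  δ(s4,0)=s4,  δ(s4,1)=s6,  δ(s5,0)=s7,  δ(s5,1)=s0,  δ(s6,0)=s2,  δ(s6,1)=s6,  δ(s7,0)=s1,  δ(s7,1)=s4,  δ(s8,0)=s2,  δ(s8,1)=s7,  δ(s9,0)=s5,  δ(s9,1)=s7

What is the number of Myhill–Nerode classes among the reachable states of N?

First remove the unreachable states {s8}; 9 states remain.
Initial partition by acceptance: {s1,s2,s3,s5,s6,s7} | {s0,s4,s9}.
Split {s1,s2,s3,s5,s6,s7} by δ(·,1) → {s1,s3,s6} and {s2,s5,s7}.
On input 0, block {s1,s3,s6} splits into {s1,s3} and {s6}.
Refine {s0,s4,s9} on symbol 0: members go to different blocks, giving {s0,s4} and {s9}.
Refine {s2,s5,s7} on symbol 0: members go to different blocks, giving {s2,s5} and {s7}.
The partition is now stable with 6 blocks: {s1,s3} | {s0,s4} | {s2,s5} | {s6} | {s9} | {s7}.

6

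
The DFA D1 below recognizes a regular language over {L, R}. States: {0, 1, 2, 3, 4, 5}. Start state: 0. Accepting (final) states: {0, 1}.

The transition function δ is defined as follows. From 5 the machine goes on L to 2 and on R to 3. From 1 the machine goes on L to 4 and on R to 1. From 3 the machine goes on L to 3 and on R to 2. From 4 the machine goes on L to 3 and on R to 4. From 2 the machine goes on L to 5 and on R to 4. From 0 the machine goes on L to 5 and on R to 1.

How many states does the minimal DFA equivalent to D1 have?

All states are reachable from the start state.
P0 = {0,1} | {2,3,4,5}.
Stable partition: {0,1} | {2,3,4,5} — 2 equivalence classes.

2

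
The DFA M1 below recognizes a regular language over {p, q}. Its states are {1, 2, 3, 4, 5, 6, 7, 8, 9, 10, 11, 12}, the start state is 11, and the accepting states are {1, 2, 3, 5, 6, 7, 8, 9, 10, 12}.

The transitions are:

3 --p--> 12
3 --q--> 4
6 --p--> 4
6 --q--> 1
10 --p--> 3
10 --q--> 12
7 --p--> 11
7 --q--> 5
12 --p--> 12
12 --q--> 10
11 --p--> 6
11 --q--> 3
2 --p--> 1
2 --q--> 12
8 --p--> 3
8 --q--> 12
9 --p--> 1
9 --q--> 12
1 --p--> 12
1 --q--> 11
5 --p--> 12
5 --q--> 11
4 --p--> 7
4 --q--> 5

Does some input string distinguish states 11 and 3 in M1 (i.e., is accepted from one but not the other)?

Reachable states from the start: {1,3,4,5,6,7,10,11,12}. Unreachable: {2,8,9} — drop them.
Start with accepting vs non-accepting: {1,3,5,6,7,10,12} | {4,11}.
Split {1,3,5,6,7,10,12} by δ(·,p) → {1,3,5,10,12} and {6,7}.
Refine {1,3,5,10,12} on symbol q: members go to different blocks, giving {1,3,5} and {10,12}.
On input p, block {10,12} splits into {10} and {12}.
The partition is now stable with 5 blocks: {1,3,5} | {4,11} | {6,7} | {10} | {12}.
11 and 3 end up in different blocks, so they are distinguishable. For instance, the string 'ε' is accepted from only 3.

Yes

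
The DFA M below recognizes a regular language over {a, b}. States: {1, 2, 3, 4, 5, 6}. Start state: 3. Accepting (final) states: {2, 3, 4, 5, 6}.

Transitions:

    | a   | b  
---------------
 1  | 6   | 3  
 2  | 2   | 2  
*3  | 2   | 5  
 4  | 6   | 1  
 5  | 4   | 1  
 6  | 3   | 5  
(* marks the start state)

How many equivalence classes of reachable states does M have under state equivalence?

Every state is reachable, so we keep all 6.
Initial partition by acceptance: {2,3,4,5,6} | {1}.
Refine {2,3,4,5,6} on symbol b: members go to different blocks, giving {2,3,6} and {4,5}.
Refine {2,3,6} on symbol b: members go to different blocks, giving {3,6} and {2}.
Split {3,6} by δ(·,a) → {3} and {6}.
On input a, block {4,5} splits into {4} and {5}.
No further refinement is possible. Final partition (6 blocks): {3} | {1} | {4} | {2} | {6} | {5}.

6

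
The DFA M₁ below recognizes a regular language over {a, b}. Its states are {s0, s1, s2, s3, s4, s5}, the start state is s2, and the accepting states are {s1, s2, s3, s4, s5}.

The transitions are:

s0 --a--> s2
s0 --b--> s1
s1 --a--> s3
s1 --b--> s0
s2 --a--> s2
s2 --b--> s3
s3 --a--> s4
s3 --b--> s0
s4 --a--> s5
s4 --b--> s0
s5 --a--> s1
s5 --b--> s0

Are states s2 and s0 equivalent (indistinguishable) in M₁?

Every state is reachable, so we keep all 6.
Initial partition by acceptance: {s1,s2,s3,s4,s5} | {s0}.
On input b, block {s1,s2,s3,s4,s5} splits into {s1,s3,s4,s5} and {s2}.
The partition is now stable with 3 blocks: {s1,s3,s4,s5} | {s0} | {s2}.
s2 and s0 end up in different blocks, so they are distinguishable. For instance, the string 'ε' is accepted from only s2.

No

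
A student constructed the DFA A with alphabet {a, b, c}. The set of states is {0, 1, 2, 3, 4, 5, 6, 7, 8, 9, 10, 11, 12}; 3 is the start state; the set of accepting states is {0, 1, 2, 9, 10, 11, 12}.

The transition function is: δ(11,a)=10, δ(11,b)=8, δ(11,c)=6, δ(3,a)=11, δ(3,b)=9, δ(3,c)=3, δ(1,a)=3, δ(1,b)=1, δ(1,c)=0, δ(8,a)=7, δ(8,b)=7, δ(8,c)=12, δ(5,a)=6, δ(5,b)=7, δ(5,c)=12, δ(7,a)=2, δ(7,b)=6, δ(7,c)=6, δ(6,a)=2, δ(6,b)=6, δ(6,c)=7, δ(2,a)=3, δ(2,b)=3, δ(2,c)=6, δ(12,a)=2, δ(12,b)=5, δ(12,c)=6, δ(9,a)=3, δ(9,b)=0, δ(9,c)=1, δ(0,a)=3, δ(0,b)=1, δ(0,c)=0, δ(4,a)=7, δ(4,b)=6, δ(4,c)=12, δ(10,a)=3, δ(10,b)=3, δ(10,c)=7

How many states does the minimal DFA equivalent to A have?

6

First remove the unreachable states {4}; 12 states remain.
Start with accepting vs non-accepting: {0,1,2,9,10,11,12} | {3,5,6,7,8}.
On input a, block {0,1,2,9,10,11,12} splits into {0,1,2,9,10} and {11,12}.
Split {0,1,2,9,10} by δ(·,b) → {0,1,9} and {2,10}.
On input a, block {3,5,6,7,8} splits into {5,8} and {6,7} and {3}.
The partition is now stable with 6 blocks: {0,1,9} | {5,8} | {11,12} | {2,10} | {6,7} | {3}.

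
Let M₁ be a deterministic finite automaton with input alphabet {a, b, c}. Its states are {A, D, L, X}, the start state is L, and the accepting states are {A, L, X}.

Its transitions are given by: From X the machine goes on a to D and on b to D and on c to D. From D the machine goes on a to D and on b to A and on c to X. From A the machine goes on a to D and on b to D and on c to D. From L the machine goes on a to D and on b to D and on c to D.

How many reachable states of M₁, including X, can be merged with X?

3

Initial partition by acceptance: {A,L,X} | {D}.
Stable partition: {A,L,X} | {D} — 2 equivalence classes.
State X belongs to the block {A,L,X}, which has 3 states.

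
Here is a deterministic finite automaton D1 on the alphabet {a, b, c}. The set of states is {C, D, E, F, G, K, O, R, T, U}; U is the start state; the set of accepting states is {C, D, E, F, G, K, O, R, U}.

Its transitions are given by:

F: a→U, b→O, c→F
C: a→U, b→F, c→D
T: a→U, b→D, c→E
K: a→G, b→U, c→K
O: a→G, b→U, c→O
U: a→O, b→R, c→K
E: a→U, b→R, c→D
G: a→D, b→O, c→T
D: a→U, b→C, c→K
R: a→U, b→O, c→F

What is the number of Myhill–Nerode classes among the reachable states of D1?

7

All states are reachable from the start state.
Start with accepting vs non-accepting: {C,D,E,F,G,K,O,R,U} | {T}.
On input c, block {C,D,E,F,G,K,O,R,U} splits into {C,D,E,F,K,O,R,U} and {G}.
Split {C,D,E,F,K,O,R,U} by δ(·,a) → {C,D,E,F,R,U} and {K,O}.
Refine {C,D,E,F,R,U} on symbol a: members go to different blocks, giving {C,D,E,F,R} and {U}.
On input b, block {C,D,E,F,R} splits into {C,D,E} and {F,R}.
Split {C,D,E} by δ(·,b) → {C,E} and {D}.
The partition is now stable with 7 blocks: {C,E} | {T} | {G} | {K,O} | {U} | {F,R} | {D}.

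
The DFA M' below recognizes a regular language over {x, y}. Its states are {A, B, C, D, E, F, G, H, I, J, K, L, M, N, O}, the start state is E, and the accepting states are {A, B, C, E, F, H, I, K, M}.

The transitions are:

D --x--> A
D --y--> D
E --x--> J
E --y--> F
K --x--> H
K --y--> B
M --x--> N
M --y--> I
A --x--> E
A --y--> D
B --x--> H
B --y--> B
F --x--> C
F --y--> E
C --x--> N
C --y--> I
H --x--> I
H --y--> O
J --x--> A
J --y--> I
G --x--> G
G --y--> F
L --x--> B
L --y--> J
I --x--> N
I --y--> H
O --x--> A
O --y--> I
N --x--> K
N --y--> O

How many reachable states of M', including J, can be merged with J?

States {G,L,M} cannot be reached from the start state, so discard them.
Initial partition by acceptance: {A,B,C,E,F,H,I,K} | {D,J,N,O}.
On input x, block {A,B,C,E,F,H,I,K} splits into {A,B,F,H,K} and {C,E,I}.
On input x, block {A,B,F,H,K} splits into {A,F,H} and {B,K}.
Split {A,F,H} by δ(·,y) → {A,H} and {F}.
Refine {D,J,N,O} on symbol x: members go to different blocks, giving {D,J,O} and {N}.
On input y, block {D,J,O} splits into {J,O} and {D}.
Refine {A,H} on symbol y: members go to different blocks, giving {A} and {H}.
On input x, block {C,E,I} splits into {C,I} and {E}.
Refine {C,I} on symbol y: members go to different blocks, giving {C} and {I}.
Stable partition: {A} | {J,O} | {C} | {B,K} | {F} | {N} | {D} | {H} | {E} | {I} — 10 equivalence classes.
The equivalence class containing J is {J,O}, of size 2.

2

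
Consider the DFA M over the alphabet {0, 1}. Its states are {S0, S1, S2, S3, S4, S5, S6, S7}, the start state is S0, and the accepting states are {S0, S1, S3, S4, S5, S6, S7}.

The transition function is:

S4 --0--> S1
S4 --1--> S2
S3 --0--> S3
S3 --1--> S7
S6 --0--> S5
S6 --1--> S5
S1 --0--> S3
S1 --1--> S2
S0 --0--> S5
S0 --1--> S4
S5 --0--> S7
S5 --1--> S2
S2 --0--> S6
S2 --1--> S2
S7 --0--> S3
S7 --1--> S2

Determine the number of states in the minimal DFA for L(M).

5

Every state is reachable, so we keep all 8.
Initial partition by acceptance: {S0,S1,S3,S4,S5,S6,S7} | {S2}.
Split {S0,S1,S3,S4,S5,S6,S7} by δ(·,1) → {S1,S4,S5,S7} and {S0,S3,S6}.
Split {S1,S4,S5,S7} by δ(·,0) → {S1,S7} and {S4,S5}.
On input 0, block {S0,S3,S6} splits into {S0,S6} and {S3}.
Stable partition: {S1,S7} | {S2} | {S0,S6} | {S4,S5} | {S3} — 5 equivalence classes.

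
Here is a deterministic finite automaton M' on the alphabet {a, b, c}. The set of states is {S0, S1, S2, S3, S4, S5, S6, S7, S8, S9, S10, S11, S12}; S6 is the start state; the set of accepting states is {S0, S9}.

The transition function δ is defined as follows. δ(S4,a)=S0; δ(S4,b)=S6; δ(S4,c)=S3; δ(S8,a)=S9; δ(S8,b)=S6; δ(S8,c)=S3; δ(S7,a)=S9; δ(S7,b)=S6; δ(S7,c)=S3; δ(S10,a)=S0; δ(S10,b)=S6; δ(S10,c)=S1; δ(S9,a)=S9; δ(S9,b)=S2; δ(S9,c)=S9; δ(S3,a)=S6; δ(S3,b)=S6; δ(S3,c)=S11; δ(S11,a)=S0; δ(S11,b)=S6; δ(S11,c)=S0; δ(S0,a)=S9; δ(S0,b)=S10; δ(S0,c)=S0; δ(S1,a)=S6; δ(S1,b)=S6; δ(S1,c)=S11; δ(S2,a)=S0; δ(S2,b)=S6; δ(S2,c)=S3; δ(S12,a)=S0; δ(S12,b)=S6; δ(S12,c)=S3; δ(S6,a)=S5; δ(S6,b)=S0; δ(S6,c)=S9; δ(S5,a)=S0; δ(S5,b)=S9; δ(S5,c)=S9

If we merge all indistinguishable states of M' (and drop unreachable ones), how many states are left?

States {S4,S7,S8,S12} cannot be reached from the start state, so discard them.
Start with accepting vs non-accepting: {S0,S9} | {S1,S2,S3,S5,S6,S10,S11}.
On input a, block {S1,S2,S3,S5,S6,S10,S11} splits into {S2,S5,S10,S11} and {S1,S3,S6}.
Refine {S2,S5,S10,S11} on symbol b: members go to different blocks, giving {S2,S10,S11} and {S5}.
Refine {S2,S10,S11} on symbol c: members go to different blocks, giving {S2,S10} and {S11}.
Split {S1,S3,S6} by δ(·,a) → {S1,S3} and {S6}.
The partition is now stable with 6 blocks: {S0,S9} | {S2,S10} | {S1,S3} | {S5} | {S11} | {S6}.

6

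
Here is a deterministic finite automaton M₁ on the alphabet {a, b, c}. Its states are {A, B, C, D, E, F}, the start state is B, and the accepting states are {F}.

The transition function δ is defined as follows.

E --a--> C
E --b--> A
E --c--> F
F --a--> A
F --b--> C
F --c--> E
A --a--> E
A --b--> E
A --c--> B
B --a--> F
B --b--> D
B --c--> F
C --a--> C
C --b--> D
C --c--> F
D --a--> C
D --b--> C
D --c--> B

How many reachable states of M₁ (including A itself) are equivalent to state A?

Every state is reachable, so we keep all 6.
Start with accepting vs non-accepting: {F} | {A,B,C,D,E}.
On input a, block {A,B,C,D,E} splits into {A,C,D,E} and {B}.
Refine {A,C,D,E} on symbol c: members go to different blocks, giving {A,D} and {C,E}.
No further refinement is possible. Final partition (4 blocks): {F} | {A,D} | {B} | {C,E}.
State A belongs to the block {A,D}, which has 2 states.

2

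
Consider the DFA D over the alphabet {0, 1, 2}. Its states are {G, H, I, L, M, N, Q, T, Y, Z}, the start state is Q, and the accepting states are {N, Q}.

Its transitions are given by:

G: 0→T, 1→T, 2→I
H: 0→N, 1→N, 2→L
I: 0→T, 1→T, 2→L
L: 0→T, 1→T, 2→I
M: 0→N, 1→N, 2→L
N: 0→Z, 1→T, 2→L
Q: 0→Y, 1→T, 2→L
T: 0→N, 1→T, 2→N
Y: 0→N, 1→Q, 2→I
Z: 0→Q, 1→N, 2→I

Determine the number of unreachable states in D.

BFS from Q reaches {I, L, N, Q, T, Y, Z}; the 3 state(s) G, H, M are never visited.

3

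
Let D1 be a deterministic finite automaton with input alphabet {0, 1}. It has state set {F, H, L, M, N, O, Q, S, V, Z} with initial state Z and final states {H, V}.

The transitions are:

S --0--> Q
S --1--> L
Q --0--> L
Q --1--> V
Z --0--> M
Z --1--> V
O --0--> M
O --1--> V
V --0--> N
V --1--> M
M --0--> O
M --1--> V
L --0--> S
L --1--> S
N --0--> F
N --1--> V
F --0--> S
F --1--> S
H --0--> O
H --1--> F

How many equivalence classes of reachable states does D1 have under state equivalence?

States {H} cannot be reached from the start state, so discard them.
P0 = {V} | {F,L,M,N,O,Q,S,Z}.
On input 1, block {F,L,M,N,O,Q,S,Z} splits into {M,N,O,Q,Z} and {F,L,S}.
On input 0, block {M,N,O,Q,Z} splits into {M,O,Z} and {N,Q}.
On input 0, block {F,L,S} splits into {F,L} and {S}.
The partition is now stable with 5 blocks: {V} | {M,O,Z} | {F,L} | {N,Q} | {S}.

5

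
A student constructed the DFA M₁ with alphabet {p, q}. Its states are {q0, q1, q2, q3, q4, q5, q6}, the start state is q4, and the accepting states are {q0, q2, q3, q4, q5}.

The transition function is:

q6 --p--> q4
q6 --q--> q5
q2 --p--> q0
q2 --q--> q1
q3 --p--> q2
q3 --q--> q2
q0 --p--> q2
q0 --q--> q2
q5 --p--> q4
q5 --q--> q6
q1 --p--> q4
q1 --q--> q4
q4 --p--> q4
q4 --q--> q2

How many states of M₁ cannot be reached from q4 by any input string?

No path from q4 leads to q3, q5, q6; the other 4 states are all reachable.

3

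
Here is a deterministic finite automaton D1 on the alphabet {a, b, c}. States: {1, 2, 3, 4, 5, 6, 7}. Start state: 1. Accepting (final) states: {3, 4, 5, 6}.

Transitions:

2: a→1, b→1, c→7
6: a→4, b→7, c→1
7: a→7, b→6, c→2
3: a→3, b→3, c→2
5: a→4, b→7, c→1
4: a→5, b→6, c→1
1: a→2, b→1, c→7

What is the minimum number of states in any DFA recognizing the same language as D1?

4

Reachable states from the start: {1,2,4,5,6,7}. Unreachable: {3} — drop them.
Start with accepting vs non-accepting: {4,5,6} | {1,2,7}.
On input b, block {4,5,6} splits into {5,6} and {4}.
On input b, block {1,2,7} splits into {1,2} and {7}.
Stable partition: {5,6} | {1,2} | {4} | {7} — 4 equivalence classes.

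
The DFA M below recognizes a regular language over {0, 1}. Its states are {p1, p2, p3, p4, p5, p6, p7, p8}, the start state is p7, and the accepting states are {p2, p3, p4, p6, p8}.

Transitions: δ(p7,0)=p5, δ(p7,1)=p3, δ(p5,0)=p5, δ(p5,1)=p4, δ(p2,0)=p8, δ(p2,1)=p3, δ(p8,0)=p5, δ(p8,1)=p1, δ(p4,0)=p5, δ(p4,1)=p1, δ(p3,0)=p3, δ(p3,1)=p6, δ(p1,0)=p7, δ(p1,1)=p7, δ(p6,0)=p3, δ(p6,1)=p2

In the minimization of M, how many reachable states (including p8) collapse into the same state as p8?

2

All states are reachable from the start state.
P0 = {p2,p3,p4,p6,p8} | {p1,p5,p7}.
Split {p2,p3,p4,p6,p8} by δ(·,0) → {p2,p3,p6} and {p4,p8}.
Refine {p2,p3,p6} on symbol 0: members go to different blocks, giving {p3,p6} and {p2}.
On input 1, block {p3,p6} splits into {p3} and {p6}.
On input 1, block {p1,p5,p7} splits into {p1} and {p5} and {p7}.
Stable partition: {p3} | {p1} | {p4,p8} | {p2} | {p6} | {p5} | {p7} — 7 equivalence classes.
State p8 belongs to the block {p4,p8}, which has 2 states.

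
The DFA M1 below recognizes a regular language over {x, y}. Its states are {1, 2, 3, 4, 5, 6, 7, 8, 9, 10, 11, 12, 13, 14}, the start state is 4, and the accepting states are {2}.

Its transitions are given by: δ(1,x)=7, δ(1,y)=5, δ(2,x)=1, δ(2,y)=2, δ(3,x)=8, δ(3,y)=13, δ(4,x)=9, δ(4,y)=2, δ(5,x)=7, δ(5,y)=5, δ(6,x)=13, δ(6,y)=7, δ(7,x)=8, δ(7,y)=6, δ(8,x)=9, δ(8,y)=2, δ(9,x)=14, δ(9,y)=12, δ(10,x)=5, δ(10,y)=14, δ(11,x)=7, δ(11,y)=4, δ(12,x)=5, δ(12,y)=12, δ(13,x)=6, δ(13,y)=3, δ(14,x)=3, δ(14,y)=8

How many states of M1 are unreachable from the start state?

BFS from 4 reaches {1, 2, 3, 4, 5, 6, 7, 8, 9, 12, 13, 14}; the 2 state(s) 10, 11 are never visited.

2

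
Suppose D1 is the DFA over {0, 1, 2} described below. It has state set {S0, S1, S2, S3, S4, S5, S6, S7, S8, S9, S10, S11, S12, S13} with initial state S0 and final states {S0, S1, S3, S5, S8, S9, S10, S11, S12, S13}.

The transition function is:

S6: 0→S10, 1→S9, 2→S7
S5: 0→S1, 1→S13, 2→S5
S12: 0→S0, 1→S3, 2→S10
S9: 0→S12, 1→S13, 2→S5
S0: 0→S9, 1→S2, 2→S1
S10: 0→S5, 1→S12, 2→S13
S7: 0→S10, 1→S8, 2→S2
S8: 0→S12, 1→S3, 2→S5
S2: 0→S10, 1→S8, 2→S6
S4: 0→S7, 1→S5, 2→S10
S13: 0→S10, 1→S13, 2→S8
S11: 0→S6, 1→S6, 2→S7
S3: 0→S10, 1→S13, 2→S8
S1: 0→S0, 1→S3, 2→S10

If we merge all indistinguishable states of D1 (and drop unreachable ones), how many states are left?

6

Reachable states from the start: {S0,S1,S2,S3,S5,S6,S7,S8,S9,S10,S12,S13}. Unreachable: {S4,S11} — drop them.
Initial partition by acceptance: {S0,S1,S3,S5,S8,S9,S10,S12,S13} | {S2,S6,S7}.
On input 1, block {S0,S1,S3,S5,S8,S9,S10,S12,S13} splits into {S1,S3,S5,S8,S9,S10,S12,S13} and {S0}.
Split {S1,S3,S5,S8,S9,S10,S12,S13} by δ(·,0) → {S3,S5,S8,S9,S10,S13} and {S1,S12}.
Split {S3,S5,S8,S9,S10,S13} by δ(·,0) → {S3,S10,S13} and {S5,S8,S9}.
On input 0, block {S3,S10,S13} splits into {S3,S13} and {S10}.
The partition is now stable with 6 blocks: {S3,S13} | {S2,S6,S7} | {S0} | {S1,S12} | {S5,S8,S9} | {S10}.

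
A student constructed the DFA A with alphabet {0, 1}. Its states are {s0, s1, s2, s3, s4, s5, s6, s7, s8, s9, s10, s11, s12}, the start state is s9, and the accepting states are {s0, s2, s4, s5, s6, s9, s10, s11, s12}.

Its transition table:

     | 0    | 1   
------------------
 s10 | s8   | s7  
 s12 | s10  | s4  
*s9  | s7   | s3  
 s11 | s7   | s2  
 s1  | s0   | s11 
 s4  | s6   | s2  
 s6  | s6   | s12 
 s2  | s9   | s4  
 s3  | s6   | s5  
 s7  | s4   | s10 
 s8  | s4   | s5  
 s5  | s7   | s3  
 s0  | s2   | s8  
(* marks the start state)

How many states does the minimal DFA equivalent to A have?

Reachable states from the start: {s2,s3,s4,s5,s6,s7,s8,s9,s10,s12}. Unreachable: {s0,s1,s11} — drop them.
P0 = {s2,s4,s5,s6,s9,s10,s12} | {s3,s7,s8}.
On input 0, block {s2,s4,s5,s6,s9,s10,s12} splits into {s2,s4,s6,s12} and {s5,s9,s10}.
On input 0, block {s2,s4,s6,s12} splits into {s2,s12} and {s4,s6}.
No further refinement is possible. Final partition (4 blocks): {s2,s12} | {s3,s7,s8} | {s5,s9,s10} | {s4,s6}.

4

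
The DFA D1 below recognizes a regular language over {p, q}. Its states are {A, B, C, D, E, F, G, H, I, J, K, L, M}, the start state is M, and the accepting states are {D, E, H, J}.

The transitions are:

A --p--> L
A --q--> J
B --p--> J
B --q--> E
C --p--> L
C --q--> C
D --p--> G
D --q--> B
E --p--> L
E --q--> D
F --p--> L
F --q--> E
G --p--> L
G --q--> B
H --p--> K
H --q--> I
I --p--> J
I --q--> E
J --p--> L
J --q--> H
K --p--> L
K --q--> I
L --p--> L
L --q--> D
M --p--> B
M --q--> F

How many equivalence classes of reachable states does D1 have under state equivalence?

First remove the unreachable states {A,C}; 11 states remain.
Initial partition by acceptance: {D,E,H,J} | {B,F,G,I,K,L,M}.
On input q, block {D,E,H,J} splits into {D,H} and {E,J}.
Refine {B,F,G,I,K,L,M} on symbol p: members go to different blocks, giving {F,G,K,L,M} and {B,I}.
Split {F,G,K,L,M} by δ(·,p) → {F,G,K,L} and {M}.
Refine {F,G,K,L} on symbol q: members go to different blocks, giving {G,K} and {F} and {L}.
No further refinement is possible. Final partition (7 blocks): {D,H} | {G,K} | {E,J} | {B,I} | {M} | {F} | {L}.

7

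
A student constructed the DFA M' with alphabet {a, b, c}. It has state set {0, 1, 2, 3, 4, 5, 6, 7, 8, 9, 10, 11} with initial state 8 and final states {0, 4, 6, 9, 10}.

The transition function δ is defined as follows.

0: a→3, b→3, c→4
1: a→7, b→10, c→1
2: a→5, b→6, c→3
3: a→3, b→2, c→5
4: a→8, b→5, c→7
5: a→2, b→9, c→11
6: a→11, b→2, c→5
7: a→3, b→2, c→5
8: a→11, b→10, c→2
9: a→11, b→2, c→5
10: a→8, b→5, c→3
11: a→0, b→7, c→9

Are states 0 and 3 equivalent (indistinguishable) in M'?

Reachable states from the start: {0,2,3,4,5,6,7,8,9,10,11}. Unreachable: {1} — drop them.
Start with accepting vs non-accepting: {0,4,6,9,10} | {2,3,5,7,8,11}.
Split {0,4,6,9,10} by δ(·,c) → {4,6,9,10} and {0}.
On input a, block {2,3,5,7,8,11} splits into {2,3,5,7,8} and {11}.
Refine {4,6,9,10} on symbol a: members go to different blocks, giving {4,10} and {6,9}.
On input a, block {2,3,5,7,8} splits into {2,3,5,7} and {8}.
Split {2,3,5,7} by δ(·,b) → {2,5} and {3,7}.
Refine {2,5} on symbol c: members go to different blocks, giving {2} and {5}.
No further refinement is possible. Final partition (8 blocks): {4,10} | {2} | {0} | {11} | {6,9} | {8} | {3,7} | {5}.
0 and 3 end up in different blocks, so they are distinguishable. For instance, the string 'ε' is accepted from only 0.

No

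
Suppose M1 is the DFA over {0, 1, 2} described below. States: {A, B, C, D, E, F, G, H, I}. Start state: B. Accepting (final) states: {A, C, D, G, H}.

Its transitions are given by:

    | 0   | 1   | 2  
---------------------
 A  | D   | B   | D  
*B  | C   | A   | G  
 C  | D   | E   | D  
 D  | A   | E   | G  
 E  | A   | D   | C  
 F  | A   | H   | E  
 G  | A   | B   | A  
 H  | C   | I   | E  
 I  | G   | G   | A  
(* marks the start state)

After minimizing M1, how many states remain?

2

States {F,H,I} cannot be reached from the start state, so discard them.
P0 = {A,C,D,G} | {B,E}.
Stable partition: {A,C,D,G} | {B,E} — 2 equivalence classes.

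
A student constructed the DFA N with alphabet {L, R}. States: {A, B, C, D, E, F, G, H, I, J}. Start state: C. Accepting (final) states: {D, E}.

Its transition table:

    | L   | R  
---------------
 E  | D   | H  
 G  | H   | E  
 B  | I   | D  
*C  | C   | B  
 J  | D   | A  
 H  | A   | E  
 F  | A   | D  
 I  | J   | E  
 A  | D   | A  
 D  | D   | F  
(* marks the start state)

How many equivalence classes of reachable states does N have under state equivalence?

Reachable states from the start: {A,B,C,D,E,F,H,I,J}. Unreachable: {G} — drop them.
Initial partition by acceptance: {D,E} | {A,B,C,F,H,I,J}.
Refine {A,B,C,F,H,I,J} on symbol L: members go to different blocks, giving {B,C,F,H,I} and {A,J}.
Split {B,C,F,H,I} by δ(·,L) → {F,H,I} and {B,C}.
On input L, block {B,C} splits into {B} and {C}.
The partition is now stable with 5 blocks: {D,E} | {F,H,I} | {A,J} | {B} | {C}.

5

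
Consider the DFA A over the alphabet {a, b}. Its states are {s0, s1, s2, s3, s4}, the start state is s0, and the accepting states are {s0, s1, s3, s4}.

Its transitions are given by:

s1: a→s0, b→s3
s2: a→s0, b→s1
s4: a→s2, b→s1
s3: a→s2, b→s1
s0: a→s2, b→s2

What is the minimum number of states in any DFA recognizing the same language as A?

4

Reachable states from the start: {s0,s1,s2,s3}. Unreachable: {s4} — drop them.
Start with accepting vs non-accepting: {s0,s1,s3} | {s2}.
On input a, block {s0,s1,s3} splits into {s0,s3} and {s1}.
Refine {s0,s3} on symbol b: members go to different blocks, giving {s0} and {s3}.
Stable partition: {s0} | {s2} | {s1} | {s3} — 4 equivalence classes.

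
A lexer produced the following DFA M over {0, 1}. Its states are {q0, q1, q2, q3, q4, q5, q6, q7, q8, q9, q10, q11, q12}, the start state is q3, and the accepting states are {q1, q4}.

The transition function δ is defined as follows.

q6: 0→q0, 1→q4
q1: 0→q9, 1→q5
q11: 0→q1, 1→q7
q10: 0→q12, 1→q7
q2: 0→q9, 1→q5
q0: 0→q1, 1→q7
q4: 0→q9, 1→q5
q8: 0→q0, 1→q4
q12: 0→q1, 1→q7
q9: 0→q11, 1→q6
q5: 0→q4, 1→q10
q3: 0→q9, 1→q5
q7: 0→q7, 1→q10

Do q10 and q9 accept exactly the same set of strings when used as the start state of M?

No

Reachable states from the start: {q0,q1,q3,q4,q5,q6,q7,q9,q10,q11,q12}. Unreachable: {q2,q8} — drop them.
Start with accepting vs non-accepting: {q1,q4} | {q0,q3,q5,q6,q7,q9,q10,q11,q12}.
On input 0, block {q0,q3,q5,q6,q7,q9,q10,q11,q12} splits into {q3,q6,q7,q9,q10} and {q0,q5,q11,q12}.
Refine {q3,q6,q7,q9,q10} on symbol 0: members go to different blocks, giving {q6,q9,q10} and {q3,q7}.
On input 1, block {q6,q9,q10} splits into {q6} and {q9} and {q10}.
Refine {q0,q5,q11,q12} on symbol 1: members go to different blocks, giving {q0,q11,q12} and {q5}.
Split {q3,q7} by δ(·,0) → {q3} and {q7}.
Stable partition: {q1,q4} | {q6} | {q0,q11,q12} | {q3} | {q9} | {q10} | {q5} | {q7} — 8 equivalence classes.
q10 and q9 end up in different blocks, so they are distinguishable. For instance, the string '11' is accepted from only q9.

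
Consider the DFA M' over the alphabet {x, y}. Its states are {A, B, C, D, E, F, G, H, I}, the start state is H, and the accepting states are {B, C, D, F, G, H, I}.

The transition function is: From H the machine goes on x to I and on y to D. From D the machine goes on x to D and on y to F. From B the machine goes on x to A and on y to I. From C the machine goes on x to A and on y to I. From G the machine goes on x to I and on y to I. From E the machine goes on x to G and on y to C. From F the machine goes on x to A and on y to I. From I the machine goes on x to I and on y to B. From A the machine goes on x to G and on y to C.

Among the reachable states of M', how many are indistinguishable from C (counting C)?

3

Reachable states from the start: {A,B,C,D,F,G,H,I}. Unreachable: {E} — drop them.
P0 = {B,C,D,F,G,H,I} | {A}.
On input x, block {B,C,D,F,G,H,I} splits into {D,G,H,I} and {B,C,F}.
Refine {D,G,H,I} on symbol y: members go to different blocks, giving {D,I} and {G,H}.
No further refinement is possible. Final partition (4 blocks): {D,I} | {A} | {B,C,F} | {G,H}.
State C belongs to the block {B,C,F}, which has 3 states.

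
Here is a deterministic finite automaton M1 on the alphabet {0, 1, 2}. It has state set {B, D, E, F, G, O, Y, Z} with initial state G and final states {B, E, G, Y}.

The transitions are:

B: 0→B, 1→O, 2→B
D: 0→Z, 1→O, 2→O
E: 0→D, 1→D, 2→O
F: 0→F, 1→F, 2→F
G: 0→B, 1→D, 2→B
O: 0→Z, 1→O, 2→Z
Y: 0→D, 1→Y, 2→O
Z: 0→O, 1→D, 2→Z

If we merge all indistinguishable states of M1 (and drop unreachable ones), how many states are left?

First remove the unreachable states {E,F,Y}; 5 states remain.
Start with accepting vs non-accepting: {B,G} | {D,O,Z}.
No further refinement is possible. Final partition (2 blocks): {B,G} | {D,O,Z}.

2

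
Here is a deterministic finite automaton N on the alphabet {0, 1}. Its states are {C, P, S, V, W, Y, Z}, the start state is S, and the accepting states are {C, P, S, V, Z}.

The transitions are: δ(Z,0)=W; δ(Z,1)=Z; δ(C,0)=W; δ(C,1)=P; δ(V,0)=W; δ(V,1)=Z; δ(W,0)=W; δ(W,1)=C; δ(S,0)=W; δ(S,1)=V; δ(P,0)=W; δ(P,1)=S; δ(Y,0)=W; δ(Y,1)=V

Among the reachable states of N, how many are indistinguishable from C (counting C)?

States {Y} cannot be reached from the start state, so discard them.
Initial partition by acceptance: {C,P,S,V,Z} | {W}.
Stable partition: {C,P,S,V,Z} | {W} — 2 equivalence classes.
State C belongs to the block {C,P,S,V,Z}, which has 5 states.

5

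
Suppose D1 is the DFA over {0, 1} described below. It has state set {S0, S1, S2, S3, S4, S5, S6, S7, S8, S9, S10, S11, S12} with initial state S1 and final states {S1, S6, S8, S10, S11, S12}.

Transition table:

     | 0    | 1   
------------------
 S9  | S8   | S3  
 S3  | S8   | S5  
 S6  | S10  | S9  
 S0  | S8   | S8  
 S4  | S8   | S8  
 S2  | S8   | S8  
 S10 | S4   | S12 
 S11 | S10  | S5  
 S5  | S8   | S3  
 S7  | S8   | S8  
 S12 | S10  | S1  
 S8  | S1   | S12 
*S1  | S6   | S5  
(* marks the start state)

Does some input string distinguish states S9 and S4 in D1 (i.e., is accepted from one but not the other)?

Yes

First remove the unreachable states {S0,S2,S7,S11}; 9 states remain.
Initial partition by acceptance: {S1,S6,S8,S10,S12} | {S3,S4,S5,S9}.
Split {S1,S6,S8,S10,S12} by δ(·,0) → {S1,S6,S8,S12} and {S10}.
Split {S1,S6,S8,S12} by δ(·,0) → {S1,S8} and {S6,S12}.
Refine {S1,S8} on symbol 0: members go to different blocks, giving {S1} and {S8}.
On input 1, block {S3,S4,S5,S9} splits into {S3,S5,S9} and {S4}.
On input 1, block {S6,S12} splits into {S6} and {S12}.
The partition is now stable with 7 blocks: {S1} | {S3,S5,S9} | {S10} | {S6} | {S8} | {S4} | {S12}.
S9 and S4 end up in different blocks, so they are distinguishable. For instance, the string '1' is accepted from only S4.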